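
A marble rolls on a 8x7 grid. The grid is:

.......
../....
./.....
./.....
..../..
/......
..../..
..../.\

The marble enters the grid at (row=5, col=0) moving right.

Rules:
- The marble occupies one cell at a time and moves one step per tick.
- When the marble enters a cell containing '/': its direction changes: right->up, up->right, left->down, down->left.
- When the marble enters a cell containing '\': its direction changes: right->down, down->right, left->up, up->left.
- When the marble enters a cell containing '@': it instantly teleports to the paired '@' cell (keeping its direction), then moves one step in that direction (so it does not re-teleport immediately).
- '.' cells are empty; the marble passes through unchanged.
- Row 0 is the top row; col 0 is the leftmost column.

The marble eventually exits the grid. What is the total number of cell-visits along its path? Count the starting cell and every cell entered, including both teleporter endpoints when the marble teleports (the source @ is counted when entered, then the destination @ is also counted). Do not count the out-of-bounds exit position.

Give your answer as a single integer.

Step 1: enter (5,0), '/' deflects right->up, move up to (4,0)
Step 2: enter (4,0), '.' pass, move up to (3,0)
Step 3: enter (3,0), '.' pass, move up to (2,0)
Step 4: enter (2,0), '.' pass, move up to (1,0)
Step 5: enter (1,0), '.' pass, move up to (0,0)
Step 6: enter (0,0), '.' pass, move up to (-1,0)
Step 7: at (-1,0) — EXIT via top edge, pos 0
Path length (cell visits): 6

Answer: 6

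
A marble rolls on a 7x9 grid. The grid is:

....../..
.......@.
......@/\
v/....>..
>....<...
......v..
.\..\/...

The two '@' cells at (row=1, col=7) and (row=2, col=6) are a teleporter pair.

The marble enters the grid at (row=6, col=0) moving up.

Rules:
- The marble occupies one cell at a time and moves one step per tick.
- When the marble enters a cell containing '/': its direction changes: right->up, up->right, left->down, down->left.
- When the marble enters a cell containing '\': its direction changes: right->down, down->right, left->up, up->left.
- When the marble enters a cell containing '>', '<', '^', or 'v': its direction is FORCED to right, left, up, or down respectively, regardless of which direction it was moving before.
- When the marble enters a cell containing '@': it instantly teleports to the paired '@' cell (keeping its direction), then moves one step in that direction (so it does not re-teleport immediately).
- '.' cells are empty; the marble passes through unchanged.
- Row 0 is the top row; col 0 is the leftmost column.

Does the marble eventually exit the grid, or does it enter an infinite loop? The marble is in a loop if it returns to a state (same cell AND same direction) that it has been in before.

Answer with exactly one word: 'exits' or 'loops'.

Answer: loops

Derivation:
Step 1: enter (6,0), '.' pass, move up to (5,0)
Step 2: enter (5,0), '.' pass, move up to (4,0)
Step 3: enter (4,0), '>' forces up->right, move right to (4,1)
Step 4: enter (4,1), '.' pass, move right to (4,2)
Step 5: enter (4,2), '.' pass, move right to (4,3)
Step 6: enter (4,3), '.' pass, move right to (4,4)
Step 7: enter (4,4), '.' pass, move right to (4,5)
Step 8: enter (4,5), '<' forces right->left, move left to (4,4)
Step 9: enter (4,4), '.' pass, move left to (4,3)
Step 10: enter (4,3), '.' pass, move left to (4,2)
Step 11: enter (4,2), '.' pass, move left to (4,1)
Step 12: enter (4,1), '.' pass, move left to (4,0)
Step 13: enter (4,0), '>' forces left->right, move right to (4,1)
Step 14: at (4,1) dir=right — LOOP DETECTED (seen before)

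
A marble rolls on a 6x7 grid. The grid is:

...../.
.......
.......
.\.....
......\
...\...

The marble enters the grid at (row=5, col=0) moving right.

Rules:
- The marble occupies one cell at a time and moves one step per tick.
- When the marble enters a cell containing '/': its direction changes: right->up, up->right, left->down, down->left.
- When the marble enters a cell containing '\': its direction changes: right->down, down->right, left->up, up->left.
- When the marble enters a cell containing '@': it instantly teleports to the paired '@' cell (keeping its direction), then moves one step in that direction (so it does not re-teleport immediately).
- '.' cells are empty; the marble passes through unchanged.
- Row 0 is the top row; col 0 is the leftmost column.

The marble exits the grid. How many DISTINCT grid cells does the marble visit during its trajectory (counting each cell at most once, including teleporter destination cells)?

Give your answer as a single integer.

Answer: 4

Derivation:
Step 1: enter (5,0), '.' pass, move right to (5,1)
Step 2: enter (5,1), '.' pass, move right to (5,2)
Step 3: enter (5,2), '.' pass, move right to (5,3)
Step 4: enter (5,3), '\' deflects right->down, move down to (6,3)
Step 5: at (6,3) — EXIT via bottom edge, pos 3
Distinct cells visited: 4 (path length 4)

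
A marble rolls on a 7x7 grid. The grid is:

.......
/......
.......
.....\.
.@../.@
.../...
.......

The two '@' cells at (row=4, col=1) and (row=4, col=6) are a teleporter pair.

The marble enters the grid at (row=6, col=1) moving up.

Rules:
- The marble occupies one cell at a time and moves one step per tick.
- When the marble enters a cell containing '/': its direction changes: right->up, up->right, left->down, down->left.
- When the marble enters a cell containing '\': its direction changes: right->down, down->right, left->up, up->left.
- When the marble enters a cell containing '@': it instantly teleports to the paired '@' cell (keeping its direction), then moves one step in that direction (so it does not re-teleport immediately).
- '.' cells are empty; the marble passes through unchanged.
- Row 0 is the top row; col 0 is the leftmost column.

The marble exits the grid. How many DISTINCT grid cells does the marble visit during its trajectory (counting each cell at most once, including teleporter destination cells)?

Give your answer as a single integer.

Step 1: enter (6,1), '.' pass, move up to (5,1)
Step 2: enter (5,1), '.' pass, move up to (4,1)
Step 3: enter (4,1), '@' teleport (4,1)->(4,6), also enter (4,6), move up to (3,6)
Step 4: enter (3,6), '.' pass, move up to (2,6)
Step 5: enter (2,6), '.' pass, move up to (1,6)
Step 6: enter (1,6), '.' pass, move up to (0,6)
Step 7: enter (0,6), '.' pass, move up to (-1,6)
Step 8: at (-1,6) — EXIT via top edge, pos 6
Distinct cells visited: 8 (path length 8)

Answer: 8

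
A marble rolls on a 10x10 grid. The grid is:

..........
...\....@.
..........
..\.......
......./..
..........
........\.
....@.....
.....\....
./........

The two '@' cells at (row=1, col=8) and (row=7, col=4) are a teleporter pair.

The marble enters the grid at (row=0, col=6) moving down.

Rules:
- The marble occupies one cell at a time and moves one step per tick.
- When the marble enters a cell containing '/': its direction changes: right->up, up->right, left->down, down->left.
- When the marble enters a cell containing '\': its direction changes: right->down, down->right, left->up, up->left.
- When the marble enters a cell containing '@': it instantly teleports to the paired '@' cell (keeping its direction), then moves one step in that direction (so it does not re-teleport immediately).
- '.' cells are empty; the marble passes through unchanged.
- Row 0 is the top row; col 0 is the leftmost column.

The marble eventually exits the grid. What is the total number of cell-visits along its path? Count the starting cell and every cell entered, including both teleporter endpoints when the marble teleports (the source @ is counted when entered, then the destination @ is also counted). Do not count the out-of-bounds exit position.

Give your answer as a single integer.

Step 1: enter (0,6), '.' pass, move down to (1,6)
Step 2: enter (1,6), '.' pass, move down to (2,6)
Step 3: enter (2,6), '.' pass, move down to (3,6)
Step 4: enter (3,6), '.' pass, move down to (4,6)
Step 5: enter (4,6), '.' pass, move down to (5,6)
Step 6: enter (5,6), '.' pass, move down to (6,6)
Step 7: enter (6,6), '.' pass, move down to (7,6)
Step 8: enter (7,6), '.' pass, move down to (8,6)
Step 9: enter (8,6), '.' pass, move down to (9,6)
Step 10: enter (9,6), '.' pass, move down to (10,6)
Step 11: at (10,6) — EXIT via bottom edge, pos 6
Path length (cell visits): 10

Answer: 10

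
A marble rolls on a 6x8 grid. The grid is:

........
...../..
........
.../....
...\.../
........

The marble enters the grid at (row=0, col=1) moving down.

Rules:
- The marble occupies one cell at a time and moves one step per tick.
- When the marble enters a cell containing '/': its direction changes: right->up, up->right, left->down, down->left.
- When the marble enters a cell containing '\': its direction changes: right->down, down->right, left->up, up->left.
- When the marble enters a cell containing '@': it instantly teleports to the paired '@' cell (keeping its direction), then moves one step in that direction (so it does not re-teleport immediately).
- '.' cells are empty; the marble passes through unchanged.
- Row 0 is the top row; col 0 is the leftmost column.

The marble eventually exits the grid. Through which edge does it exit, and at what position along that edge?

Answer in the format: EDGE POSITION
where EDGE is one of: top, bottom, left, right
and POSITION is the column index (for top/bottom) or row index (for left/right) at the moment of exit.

Answer: bottom 1

Derivation:
Step 1: enter (0,1), '.' pass, move down to (1,1)
Step 2: enter (1,1), '.' pass, move down to (2,1)
Step 3: enter (2,1), '.' pass, move down to (3,1)
Step 4: enter (3,1), '.' pass, move down to (4,1)
Step 5: enter (4,1), '.' pass, move down to (5,1)
Step 6: enter (5,1), '.' pass, move down to (6,1)
Step 7: at (6,1) — EXIT via bottom edge, pos 1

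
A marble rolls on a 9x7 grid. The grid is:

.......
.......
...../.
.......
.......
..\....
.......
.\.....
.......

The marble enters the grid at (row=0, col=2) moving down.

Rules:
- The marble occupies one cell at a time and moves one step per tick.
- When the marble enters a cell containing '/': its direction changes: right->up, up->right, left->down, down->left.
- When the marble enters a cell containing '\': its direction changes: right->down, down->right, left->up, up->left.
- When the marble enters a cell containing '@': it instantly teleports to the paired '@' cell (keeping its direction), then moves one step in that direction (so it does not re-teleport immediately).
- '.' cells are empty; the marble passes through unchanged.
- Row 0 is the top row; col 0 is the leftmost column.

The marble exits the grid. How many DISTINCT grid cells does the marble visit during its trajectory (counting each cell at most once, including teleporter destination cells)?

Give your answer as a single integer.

Step 1: enter (0,2), '.' pass, move down to (1,2)
Step 2: enter (1,2), '.' pass, move down to (2,2)
Step 3: enter (2,2), '.' pass, move down to (3,2)
Step 4: enter (3,2), '.' pass, move down to (4,2)
Step 5: enter (4,2), '.' pass, move down to (5,2)
Step 6: enter (5,2), '\' deflects down->right, move right to (5,3)
Step 7: enter (5,3), '.' pass, move right to (5,4)
Step 8: enter (5,4), '.' pass, move right to (5,5)
Step 9: enter (5,5), '.' pass, move right to (5,6)
Step 10: enter (5,6), '.' pass, move right to (5,7)
Step 11: at (5,7) — EXIT via right edge, pos 5
Distinct cells visited: 10 (path length 10)

Answer: 10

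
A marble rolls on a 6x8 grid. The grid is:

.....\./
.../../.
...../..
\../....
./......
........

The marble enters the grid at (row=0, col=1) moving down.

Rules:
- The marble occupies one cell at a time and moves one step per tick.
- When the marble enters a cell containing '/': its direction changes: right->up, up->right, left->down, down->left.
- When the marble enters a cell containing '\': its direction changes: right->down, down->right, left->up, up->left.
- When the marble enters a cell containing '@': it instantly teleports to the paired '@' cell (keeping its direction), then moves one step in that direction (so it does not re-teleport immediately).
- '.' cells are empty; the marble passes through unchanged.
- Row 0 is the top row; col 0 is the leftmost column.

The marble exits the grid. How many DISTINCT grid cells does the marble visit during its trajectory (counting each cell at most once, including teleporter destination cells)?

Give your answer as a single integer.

Answer: 6

Derivation:
Step 1: enter (0,1), '.' pass, move down to (1,1)
Step 2: enter (1,1), '.' pass, move down to (2,1)
Step 3: enter (2,1), '.' pass, move down to (3,1)
Step 4: enter (3,1), '.' pass, move down to (4,1)
Step 5: enter (4,1), '/' deflects down->left, move left to (4,0)
Step 6: enter (4,0), '.' pass, move left to (4,-1)
Step 7: at (4,-1) — EXIT via left edge, pos 4
Distinct cells visited: 6 (path length 6)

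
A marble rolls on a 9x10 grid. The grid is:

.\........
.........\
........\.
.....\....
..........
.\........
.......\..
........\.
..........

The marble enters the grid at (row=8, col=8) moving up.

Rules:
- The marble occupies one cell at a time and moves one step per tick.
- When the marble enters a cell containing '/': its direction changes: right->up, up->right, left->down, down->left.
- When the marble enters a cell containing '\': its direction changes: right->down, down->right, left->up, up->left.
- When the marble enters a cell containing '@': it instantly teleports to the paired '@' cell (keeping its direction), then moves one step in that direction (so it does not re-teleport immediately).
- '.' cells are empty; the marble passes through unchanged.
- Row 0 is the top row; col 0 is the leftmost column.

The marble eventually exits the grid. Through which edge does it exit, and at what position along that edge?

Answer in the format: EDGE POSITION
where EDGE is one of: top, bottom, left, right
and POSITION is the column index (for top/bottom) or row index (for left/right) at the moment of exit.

Step 1: enter (8,8), '.' pass, move up to (7,8)
Step 2: enter (7,8), '\' deflects up->left, move left to (7,7)
Step 3: enter (7,7), '.' pass, move left to (7,6)
Step 4: enter (7,6), '.' pass, move left to (7,5)
Step 5: enter (7,5), '.' pass, move left to (7,4)
Step 6: enter (7,4), '.' pass, move left to (7,3)
Step 7: enter (7,3), '.' pass, move left to (7,2)
Step 8: enter (7,2), '.' pass, move left to (7,1)
Step 9: enter (7,1), '.' pass, move left to (7,0)
Step 10: enter (7,0), '.' pass, move left to (7,-1)
Step 11: at (7,-1) — EXIT via left edge, pos 7

Answer: left 7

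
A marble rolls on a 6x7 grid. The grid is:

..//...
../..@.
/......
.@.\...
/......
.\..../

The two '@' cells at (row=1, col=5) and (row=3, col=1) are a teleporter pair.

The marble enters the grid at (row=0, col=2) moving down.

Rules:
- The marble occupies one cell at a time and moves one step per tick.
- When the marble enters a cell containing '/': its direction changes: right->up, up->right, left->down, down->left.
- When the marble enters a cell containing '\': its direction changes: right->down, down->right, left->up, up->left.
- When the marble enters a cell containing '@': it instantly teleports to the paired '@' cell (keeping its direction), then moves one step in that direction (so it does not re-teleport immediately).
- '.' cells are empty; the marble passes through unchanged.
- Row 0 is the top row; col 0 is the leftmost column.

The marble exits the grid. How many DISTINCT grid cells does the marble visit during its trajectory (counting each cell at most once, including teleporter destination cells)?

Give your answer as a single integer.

Answer: 3

Derivation:
Step 1: enter (0,2), '/' deflects down->left, move left to (0,1)
Step 2: enter (0,1), '.' pass, move left to (0,0)
Step 3: enter (0,0), '.' pass, move left to (0,-1)
Step 4: at (0,-1) — EXIT via left edge, pos 0
Distinct cells visited: 3 (path length 3)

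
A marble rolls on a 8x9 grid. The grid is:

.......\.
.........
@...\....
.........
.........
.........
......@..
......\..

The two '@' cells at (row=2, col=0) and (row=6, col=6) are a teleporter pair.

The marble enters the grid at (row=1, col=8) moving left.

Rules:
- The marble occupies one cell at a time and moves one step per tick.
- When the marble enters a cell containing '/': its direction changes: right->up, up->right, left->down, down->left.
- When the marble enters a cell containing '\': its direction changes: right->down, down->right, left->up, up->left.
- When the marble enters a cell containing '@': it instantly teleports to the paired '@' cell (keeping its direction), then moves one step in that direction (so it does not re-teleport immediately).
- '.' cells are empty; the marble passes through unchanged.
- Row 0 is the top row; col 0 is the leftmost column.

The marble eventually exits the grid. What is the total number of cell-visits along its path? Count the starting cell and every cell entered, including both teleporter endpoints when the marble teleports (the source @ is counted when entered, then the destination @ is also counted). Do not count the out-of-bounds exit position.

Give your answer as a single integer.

Step 1: enter (1,8), '.' pass, move left to (1,7)
Step 2: enter (1,7), '.' pass, move left to (1,6)
Step 3: enter (1,6), '.' pass, move left to (1,5)
Step 4: enter (1,5), '.' pass, move left to (1,4)
Step 5: enter (1,4), '.' pass, move left to (1,3)
Step 6: enter (1,3), '.' pass, move left to (1,2)
Step 7: enter (1,2), '.' pass, move left to (1,1)
Step 8: enter (1,1), '.' pass, move left to (1,0)
Step 9: enter (1,0), '.' pass, move left to (1,-1)
Step 10: at (1,-1) — EXIT via left edge, pos 1
Path length (cell visits): 9

Answer: 9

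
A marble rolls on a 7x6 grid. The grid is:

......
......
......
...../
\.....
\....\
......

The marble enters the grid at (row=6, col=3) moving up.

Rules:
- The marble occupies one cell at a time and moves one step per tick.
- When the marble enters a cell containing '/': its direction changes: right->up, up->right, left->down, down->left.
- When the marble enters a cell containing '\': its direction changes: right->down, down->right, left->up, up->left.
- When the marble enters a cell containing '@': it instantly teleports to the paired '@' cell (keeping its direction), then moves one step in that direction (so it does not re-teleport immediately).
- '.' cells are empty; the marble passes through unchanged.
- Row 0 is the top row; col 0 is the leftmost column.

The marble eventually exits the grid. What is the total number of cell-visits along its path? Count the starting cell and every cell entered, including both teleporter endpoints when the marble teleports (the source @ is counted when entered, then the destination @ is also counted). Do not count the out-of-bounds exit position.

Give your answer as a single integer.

Answer: 7

Derivation:
Step 1: enter (6,3), '.' pass, move up to (5,3)
Step 2: enter (5,3), '.' pass, move up to (4,3)
Step 3: enter (4,3), '.' pass, move up to (3,3)
Step 4: enter (3,3), '.' pass, move up to (2,3)
Step 5: enter (2,3), '.' pass, move up to (1,3)
Step 6: enter (1,3), '.' pass, move up to (0,3)
Step 7: enter (0,3), '.' pass, move up to (-1,3)
Step 8: at (-1,3) — EXIT via top edge, pos 3
Path length (cell visits): 7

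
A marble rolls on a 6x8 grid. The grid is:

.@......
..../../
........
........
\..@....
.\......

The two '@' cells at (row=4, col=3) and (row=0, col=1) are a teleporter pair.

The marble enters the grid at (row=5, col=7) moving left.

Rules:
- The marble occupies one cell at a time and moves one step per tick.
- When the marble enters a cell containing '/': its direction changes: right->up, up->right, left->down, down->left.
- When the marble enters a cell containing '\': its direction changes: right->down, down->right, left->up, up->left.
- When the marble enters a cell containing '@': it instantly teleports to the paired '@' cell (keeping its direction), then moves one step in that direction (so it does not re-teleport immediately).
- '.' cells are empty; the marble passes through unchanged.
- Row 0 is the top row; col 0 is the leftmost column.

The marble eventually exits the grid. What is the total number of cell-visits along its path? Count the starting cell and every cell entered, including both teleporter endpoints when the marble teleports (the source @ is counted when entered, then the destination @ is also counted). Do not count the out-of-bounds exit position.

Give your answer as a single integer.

Answer: 17

Derivation:
Step 1: enter (5,7), '.' pass, move left to (5,6)
Step 2: enter (5,6), '.' pass, move left to (5,5)
Step 3: enter (5,5), '.' pass, move left to (5,4)
Step 4: enter (5,4), '.' pass, move left to (5,3)
Step 5: enter (5,3), '.' pass, move left to (5,2)
Step 6: enter (5,2), '.' pass, move left to (5,1)
Step 7: enter (5,1), '\' deflects left->up, move up to (4,1)
Step 8: enter (4,1), '.' pass, move up to (3,1)
Step 9: enter (3,1), '.' pass, move up to (2,1)
Step 10: enter (2,1), '.' pass, move up to (1,1)
Step 11: enter (1,1), '.' pass, move up to (0,1)
Step 12: enter (0,1), '@' teleport (0,1)->(4,3), also enter (4,3), move up to (3,3)
Step 13: enter (3,3), '.' pass, move up to (2,3)
Step 14: enter (2,3), '.' pass, move up to (1,3)
Step 15: enter (1,3), '.' pass, move up to (0,3)
Step 16: enter (0,3), '.' pass, move up to (-1,3)
Step 17: at (-1,3) — EXIT via top edge, pos 3
Path length (cell visits): 17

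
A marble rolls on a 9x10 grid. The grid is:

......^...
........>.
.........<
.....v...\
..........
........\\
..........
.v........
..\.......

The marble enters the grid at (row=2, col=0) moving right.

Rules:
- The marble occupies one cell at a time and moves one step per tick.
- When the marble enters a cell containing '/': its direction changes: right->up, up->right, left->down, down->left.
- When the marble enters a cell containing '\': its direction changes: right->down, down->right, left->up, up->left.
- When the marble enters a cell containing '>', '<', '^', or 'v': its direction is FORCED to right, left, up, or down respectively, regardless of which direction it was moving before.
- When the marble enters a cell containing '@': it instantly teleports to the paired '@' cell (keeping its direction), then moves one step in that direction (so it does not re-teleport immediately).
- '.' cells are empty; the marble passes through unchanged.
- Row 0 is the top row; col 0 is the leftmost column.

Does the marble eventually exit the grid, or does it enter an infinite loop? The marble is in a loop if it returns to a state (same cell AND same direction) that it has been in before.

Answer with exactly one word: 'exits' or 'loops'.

Answer: exits

Derivation:
Step 1: enter (2,0), '.' pass, move right to (2,1)
Step 2: enter (2,1), '.' pass, move right to (2,2)
Step 3: enter (2,2), '.' pass, move right to (2,3)
Step 4: enter (2,3), '.' pass, move right to (2,4)
Step 5: enter (2,4), '.' pass, move right to (2,5)
Step 6: enter (2,5), '.' pass, move right to (2,6)
Step 7: enter (2,6), '.' pass, move right to (2,7)
Step 8: enter (2,7), '.' pass, move right to (2,8)
Step 9: enter (2,8), '.' pass, move right to (2,9)
Step 10: enter (2,9), '<' forces right->left, move left to (2,8)
Step 11: enter (2,8), '.' pass, move left to (2,7)
Step 12: enter (2,7), '.' pass, move left to (2,6)
Step 13: enter (2,6), '.' pass, move left to (2,5)
Step 14: enter (2,5), '.' pass, move left to (2,4)
Step 15: enter (2,4), '.' pass, move left to (2,3)
Step 16: enter (2,3), '.' pass, move left to (2,2)
Step 17: enter (2,2), '.' pass, move left to (2,1)
Step 18: enter (2,1), '.' pass, move left to (2,0)
Step 19: enter (2,0), '.' pass, move left to (2,-1)
Step 20: at (2,-1) — EXIT via left edge, pos 2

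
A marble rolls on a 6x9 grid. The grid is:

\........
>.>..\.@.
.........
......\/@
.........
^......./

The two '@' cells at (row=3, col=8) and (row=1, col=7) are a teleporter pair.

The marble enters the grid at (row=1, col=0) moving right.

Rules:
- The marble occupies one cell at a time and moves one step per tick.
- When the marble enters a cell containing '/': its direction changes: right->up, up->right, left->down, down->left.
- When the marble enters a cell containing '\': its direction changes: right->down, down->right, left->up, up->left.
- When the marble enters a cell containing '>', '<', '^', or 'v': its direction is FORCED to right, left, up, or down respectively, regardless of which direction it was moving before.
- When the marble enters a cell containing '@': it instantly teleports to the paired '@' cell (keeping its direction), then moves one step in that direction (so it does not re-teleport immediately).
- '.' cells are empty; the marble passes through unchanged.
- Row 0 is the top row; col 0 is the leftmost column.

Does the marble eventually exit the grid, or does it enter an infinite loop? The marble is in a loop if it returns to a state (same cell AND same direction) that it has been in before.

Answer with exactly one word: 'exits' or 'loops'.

Step 1: enter (1,0), '>' forces right->right, move right to (1,1)
Step 2: enter (1,1), '.' pass, move right to (1,2)
Step 3: enter (1,2), '>' forces right->right, move right to (1,3)
Step 4: enter (1,3), '.' pass, move right to (1,4)
Step 5: enter (1,4), '.' pass, move right to (1,5)
Step 6: enter (1,5), '\' deflects right->down, move down to (2,5)
Step 7: enter (2,5), '.' pass, move down to (3,5)
Step 8: enter (3,5), '.' pass, move down to (4,5)
Step 9: enter (4,5), '.' pass, move down to (5,5)
Step 10: enter (5,5), '.' pass, move down to (6,5)
Step 11: at (6,5) — EXIT via bottom edge, pos 5

Answer: exits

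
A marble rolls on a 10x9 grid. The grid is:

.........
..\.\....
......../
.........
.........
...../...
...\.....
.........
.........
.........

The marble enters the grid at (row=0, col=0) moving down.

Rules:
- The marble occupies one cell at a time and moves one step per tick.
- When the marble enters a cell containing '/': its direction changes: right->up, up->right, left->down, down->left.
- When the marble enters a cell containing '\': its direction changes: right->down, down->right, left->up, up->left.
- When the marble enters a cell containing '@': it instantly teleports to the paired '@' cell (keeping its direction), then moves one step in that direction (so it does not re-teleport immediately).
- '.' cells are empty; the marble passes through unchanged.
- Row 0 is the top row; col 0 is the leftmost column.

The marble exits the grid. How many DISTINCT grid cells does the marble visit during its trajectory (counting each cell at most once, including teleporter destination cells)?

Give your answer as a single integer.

Step 1: enter (0,0), '.' pass, move down to (1,0)
Step 2: enter (1,0), '.' pass, move down to (2,0)
Step 3: enter (2,0), '.' pass, move down to (3,0)
Step 4: enter (3,0), '.' pass, move down to (4,0)
Step 5: enter (4,0), '.' pass, move down to (5,0)
Step 6: enter (5,0), '.' pass, move down to (6,0)
Step 7: enter (6,0), '.' pass, move down to (7,0)
Step 8: enter (7,0), '.' pass, move down to (8,0)
Step 9: enter (8,0), '.' pass, move down to (9,0)
Step 10: enter (9,0), '.' pass, move down to (10,0)
Step 11: at (10,0) — EXIT via bottom edge, pos 0
Distinct cells visited: 10 (path length 10)

Answer: 10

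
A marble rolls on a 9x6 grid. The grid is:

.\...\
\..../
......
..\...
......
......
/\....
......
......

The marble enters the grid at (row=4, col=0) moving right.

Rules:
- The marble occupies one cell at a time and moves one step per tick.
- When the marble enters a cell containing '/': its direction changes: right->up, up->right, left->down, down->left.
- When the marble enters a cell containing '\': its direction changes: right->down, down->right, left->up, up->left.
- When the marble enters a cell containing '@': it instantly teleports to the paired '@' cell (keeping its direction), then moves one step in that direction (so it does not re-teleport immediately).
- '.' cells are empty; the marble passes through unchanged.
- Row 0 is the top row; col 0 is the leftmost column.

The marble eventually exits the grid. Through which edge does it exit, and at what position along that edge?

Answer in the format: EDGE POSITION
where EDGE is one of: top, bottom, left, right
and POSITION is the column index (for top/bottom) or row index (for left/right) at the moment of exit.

Step 1: enter (4,0), '.' pass, move right to (4,1)
Step 2: enter (4,1), '.' pass, move right to (4,2)
Step 3: enter (4,2), '.' pass, move right to (4,3)
Step 4: enter (4,3), '.' pass, move right to (4,4)
Step 5: enter (4,4), '.' pass, move right to (4,5)
Step 6: enter (4,5), '.' pass, move right to (4,6)
Step 7: at (4,6) — EXIT via right edge, pos 4

Answer: right 4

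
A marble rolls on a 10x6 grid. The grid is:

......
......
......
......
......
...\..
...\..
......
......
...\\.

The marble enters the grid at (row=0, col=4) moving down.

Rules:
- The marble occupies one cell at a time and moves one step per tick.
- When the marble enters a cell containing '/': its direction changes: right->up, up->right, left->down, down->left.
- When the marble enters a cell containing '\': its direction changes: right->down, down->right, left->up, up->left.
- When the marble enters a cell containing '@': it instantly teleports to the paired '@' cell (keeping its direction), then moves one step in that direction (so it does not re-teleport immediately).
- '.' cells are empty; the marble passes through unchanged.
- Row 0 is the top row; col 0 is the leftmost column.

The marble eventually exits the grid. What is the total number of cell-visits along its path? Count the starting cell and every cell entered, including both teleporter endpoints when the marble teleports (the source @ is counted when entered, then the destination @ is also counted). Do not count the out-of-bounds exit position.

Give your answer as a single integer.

Answer: 11

Derivation:
Step 1: enter (0,4), '.' pass, move down to (1,4)
Step 2: enter (1,4), '.' pass, move down to (2,4)
Step 3: enter (2,4), '.' pass, move down to (3,4)
Step 4: enter (3,4), '.' pass, move down to (4,4)
Step 5: enter (4,4), '.' pass, move down to (5,4)
Step 6: enter (5,4), '.' pass, move down to (6,4)
Step 7: enter (6,4), '.' pass, move down to (7,4)
Step 8: enter (7,4), '.' pass, move down to (8,4)
Step 9: enter (8,4), '.' pass, move down to (9,4)
Step 10: enter (9,4), '\' deflects down->right, move right to (9,5)
Step 11: enter (9,5), '.' pass, move right to (9,6)
Step 12: at (9,6) — EXIT via right edge, pos 9
Path length (cell visits): 11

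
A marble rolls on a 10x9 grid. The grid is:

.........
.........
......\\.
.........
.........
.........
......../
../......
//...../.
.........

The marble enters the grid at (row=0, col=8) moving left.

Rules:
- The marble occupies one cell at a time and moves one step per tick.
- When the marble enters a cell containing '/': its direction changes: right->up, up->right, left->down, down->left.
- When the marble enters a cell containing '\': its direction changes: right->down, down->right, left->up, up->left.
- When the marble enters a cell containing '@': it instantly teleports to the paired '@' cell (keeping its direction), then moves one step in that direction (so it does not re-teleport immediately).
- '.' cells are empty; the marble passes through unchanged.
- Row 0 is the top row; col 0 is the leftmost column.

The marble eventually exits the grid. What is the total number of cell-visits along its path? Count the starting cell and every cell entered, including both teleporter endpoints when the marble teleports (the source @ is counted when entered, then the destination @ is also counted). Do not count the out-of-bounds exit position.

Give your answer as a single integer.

Answer: 9

Derivation:
Step 1: enter (0,8), '.' pass, move left to (0,7)
Step 2: enter (0,7), '.' pass, move left to (0,6)
Step 3: enter (0,6), '.' pass, move left to (0,5)
Step 4: enter (0,5), '.' pass, move left to (0,4)
Step 5: enter (0,4), '.' pass, move left to (0,3)
Step 6: enter (0,3), '.' pass, move left to (0,2)
Step 7: enter (0,2), '.' pass, move left to (0,1)
Step 8: enter (0,1), '.' pass, move left to (0,0)
Step 9: enter (0,0), '.' pass, move left to (0,-1)
Step 10: at (0,-1) — EXIT via left edge, pos 0
Path length (cell visits): 9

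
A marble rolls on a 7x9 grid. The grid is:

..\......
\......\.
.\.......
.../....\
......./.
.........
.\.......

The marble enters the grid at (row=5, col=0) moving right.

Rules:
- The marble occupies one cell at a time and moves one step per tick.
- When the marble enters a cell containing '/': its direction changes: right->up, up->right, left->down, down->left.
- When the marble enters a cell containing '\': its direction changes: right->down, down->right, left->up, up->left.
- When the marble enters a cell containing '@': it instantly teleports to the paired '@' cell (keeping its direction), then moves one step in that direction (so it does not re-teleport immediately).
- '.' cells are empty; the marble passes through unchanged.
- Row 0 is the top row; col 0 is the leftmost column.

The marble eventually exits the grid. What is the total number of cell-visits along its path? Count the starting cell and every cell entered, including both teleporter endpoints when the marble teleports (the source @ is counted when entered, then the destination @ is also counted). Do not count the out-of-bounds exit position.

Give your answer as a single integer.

Answer: 9

Derivation:
Step 1: enter (5,0), '.' pass, move right to (5,1)
Step 2: enter (5,1), '.' pass, move right to (5,2)
Step 3: enter (5,2), '.' pass, move right to (5,3)
Step 4: enter (5,3), '.' pass, move right to (5,4)
Step 5: enter (5,4), '.' pass, move right to (5,5)
Step 6: enter (5,5), '.' pass, move right to (5,6)
Step 7: enter (5,6), '.' pass, move right to (5,7)
Step 8: enter (5,7), '.' pass, move right to (5,8)
Step 9: enter (5,8), '.' pass, move right to (5,9)
Step 10: at (5,9) — EXIT via right edge, pos 5
Path length (cell visits): 9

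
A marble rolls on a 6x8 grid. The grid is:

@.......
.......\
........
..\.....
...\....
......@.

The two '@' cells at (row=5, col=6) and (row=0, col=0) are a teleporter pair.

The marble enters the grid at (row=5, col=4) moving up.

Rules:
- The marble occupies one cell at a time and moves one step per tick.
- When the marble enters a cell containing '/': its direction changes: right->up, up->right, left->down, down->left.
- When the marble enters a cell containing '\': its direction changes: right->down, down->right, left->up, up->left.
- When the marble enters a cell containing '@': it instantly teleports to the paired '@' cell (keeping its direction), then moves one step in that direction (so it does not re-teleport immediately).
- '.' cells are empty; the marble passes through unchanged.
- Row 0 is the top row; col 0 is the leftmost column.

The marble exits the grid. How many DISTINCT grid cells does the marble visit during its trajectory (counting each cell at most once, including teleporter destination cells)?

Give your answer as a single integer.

Answer: 6

Derivation:
Step 1: enter (5,4), '.' pass, move up to (4,4)
Step 2: enter (4,4), '.' pass, move up to (3,4)
Step 3: enter (3,4), '.' pass, move up to (2,4)
Step 4: enter (2,4), '.' pass, move up to (1,4)
Step 5: enter (1,4), '.' pass, move up to (0,4)
Step 6: enter (0,4), '.' pass, move up to (-1,4)
Step 7: at (-1,4) — EXIT via top edge, pos 4
Distinct cells visited: 6 (path length 6)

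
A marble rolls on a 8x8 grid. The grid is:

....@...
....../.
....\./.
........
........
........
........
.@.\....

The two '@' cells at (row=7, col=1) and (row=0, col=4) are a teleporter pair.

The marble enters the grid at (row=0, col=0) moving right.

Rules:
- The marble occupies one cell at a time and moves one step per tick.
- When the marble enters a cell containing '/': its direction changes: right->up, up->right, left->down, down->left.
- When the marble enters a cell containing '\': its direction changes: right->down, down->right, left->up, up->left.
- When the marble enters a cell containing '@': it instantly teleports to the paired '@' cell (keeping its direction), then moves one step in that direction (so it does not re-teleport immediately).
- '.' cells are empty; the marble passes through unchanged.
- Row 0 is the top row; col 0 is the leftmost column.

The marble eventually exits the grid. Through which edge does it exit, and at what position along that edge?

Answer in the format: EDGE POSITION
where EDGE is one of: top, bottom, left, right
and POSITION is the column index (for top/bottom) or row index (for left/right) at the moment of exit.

Step 1: enter (0,0), '.' pass, move right to (0,1)
Step 2: enter (0,1), '.' pass, move right to (0,2)
Step 3: enter (0,2), '.' pass, move right to (0,3)
Step 4: enter (0,3), '.' pass, move right to (0,4)
Step 5: enter (0,4), '@' teleport (0,4)->(7,1), also enter (7,1), move right to (7,2)
Step 6: enter (7,2), '.' pass, move right to (7,3)
Step 7: enter (7,3), '\' deflects right->down, move down to (8,3)
Step 8: at (8,3) — EXIT via bottom edge, pos 3

Answer: bottom 3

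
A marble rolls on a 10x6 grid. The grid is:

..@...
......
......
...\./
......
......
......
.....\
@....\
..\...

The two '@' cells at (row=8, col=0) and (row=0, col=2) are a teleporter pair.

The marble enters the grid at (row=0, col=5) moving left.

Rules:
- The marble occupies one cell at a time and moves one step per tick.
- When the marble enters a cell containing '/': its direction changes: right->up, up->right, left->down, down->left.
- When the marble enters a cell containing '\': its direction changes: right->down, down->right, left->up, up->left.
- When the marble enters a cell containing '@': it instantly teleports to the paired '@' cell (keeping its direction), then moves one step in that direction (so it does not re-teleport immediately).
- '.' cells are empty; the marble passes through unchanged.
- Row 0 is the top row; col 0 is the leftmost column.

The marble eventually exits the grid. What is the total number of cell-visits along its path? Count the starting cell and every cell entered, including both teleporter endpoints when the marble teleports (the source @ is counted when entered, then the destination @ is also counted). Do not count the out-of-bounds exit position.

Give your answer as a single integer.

Step 1: enter (0,5), '.' pass, move left to (0,4)
Step 2: enter (0,4), '.' pass, move left to (0,3)
Step 3: enter (0,3), '.' pass, move left to (0,2)
Step 4: enter (0,2), '@' teleport (0,2)->(8,0), also enter (8,0), move left to (8,-1)
Step 5: at (8,-1) — EXIT via left edge, pos 8
Path length (cell visits): 5

Answer: 5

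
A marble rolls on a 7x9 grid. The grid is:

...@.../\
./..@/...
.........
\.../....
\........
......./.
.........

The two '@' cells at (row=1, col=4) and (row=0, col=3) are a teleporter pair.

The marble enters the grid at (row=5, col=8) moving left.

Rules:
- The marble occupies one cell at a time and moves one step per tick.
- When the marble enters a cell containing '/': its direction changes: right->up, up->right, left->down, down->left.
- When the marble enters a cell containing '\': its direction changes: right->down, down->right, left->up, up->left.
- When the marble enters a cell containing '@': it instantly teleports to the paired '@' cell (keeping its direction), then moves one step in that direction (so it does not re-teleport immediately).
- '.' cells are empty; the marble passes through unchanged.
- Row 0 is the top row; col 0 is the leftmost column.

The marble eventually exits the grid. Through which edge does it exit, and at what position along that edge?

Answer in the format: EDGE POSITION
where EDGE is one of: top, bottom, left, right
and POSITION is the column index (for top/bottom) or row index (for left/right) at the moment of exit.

Step 1: enter (5,8), '.' pass, move left to (5,7)
Step 2: enter (5,7), '/' deflects left->down, move down to (6,7)
Step 3: enter (6,7), '.' pass, move down to (7,7)
Step 4: at (7,7) — EXIT via bottom edge, pos 7

Answer: bottom 7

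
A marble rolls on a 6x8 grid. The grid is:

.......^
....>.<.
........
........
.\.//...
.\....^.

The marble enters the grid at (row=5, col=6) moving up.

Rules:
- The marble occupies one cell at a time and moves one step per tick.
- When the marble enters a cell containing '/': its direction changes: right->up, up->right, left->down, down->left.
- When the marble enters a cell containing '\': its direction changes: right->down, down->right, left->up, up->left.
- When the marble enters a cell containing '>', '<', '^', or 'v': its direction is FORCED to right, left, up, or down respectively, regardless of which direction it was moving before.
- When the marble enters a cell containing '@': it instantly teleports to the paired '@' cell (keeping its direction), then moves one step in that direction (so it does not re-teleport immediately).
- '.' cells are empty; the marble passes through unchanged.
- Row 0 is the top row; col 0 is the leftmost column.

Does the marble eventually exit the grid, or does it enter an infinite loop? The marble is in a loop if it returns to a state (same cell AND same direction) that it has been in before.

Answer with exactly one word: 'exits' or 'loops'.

Step 1: enter (5,6), '^' forces up->up, move up to (4,6)
Step 2: enter (4,6), '.' pass, move up to (3,6)
Step 3: enter (3,6), '.' pass, move up to (2,6)
Step 4: enter (2,6), '.' pass, move up to (1,6)
Step 5: enter (1,6), '<' forces up->left, move left to (1,5)
Step 6: enter (1,5), '.' pass, move left to (1,4)
Step 7: enter (1,4), '>' forces left->right, move right to (1,5)
Step 8: enter (1,5), '.' pass, move right to (1,6)
Step 9: enter (1,6), '<' forces right->left, move left to (1,5)
Step 10: at (1,5) dir=left — LOOP DETECTED (seen before)

Answer: loops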